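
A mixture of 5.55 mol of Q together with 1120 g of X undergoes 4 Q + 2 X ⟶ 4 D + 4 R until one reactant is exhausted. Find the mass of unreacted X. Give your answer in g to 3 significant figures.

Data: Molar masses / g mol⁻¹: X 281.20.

340 g

n(Q) = 5.550 mol
n(X) = 1120 / 281.20 = 3.983 mol
n/ν → Q: 1.388, X: 1.992; Q is limiting.
X consumed = (2/4) × 5.550 = 2.775 mol
X remaining = 3.983 − 2.775 = 1.208 mol
mass = 1.208 × 281.20 = 339.7 g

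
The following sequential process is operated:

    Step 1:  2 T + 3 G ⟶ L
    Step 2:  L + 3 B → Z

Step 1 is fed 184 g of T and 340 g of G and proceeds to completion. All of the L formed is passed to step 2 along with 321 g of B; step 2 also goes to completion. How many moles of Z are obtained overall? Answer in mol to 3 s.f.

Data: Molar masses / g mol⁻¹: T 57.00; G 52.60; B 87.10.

Step 1:
n(T) = 184.0 / 57.00 = 3.228 mol
n(G) = 340.0 / 52.60 = 6.464 mol
n/ν for T = 3.228/2 = 1.614
n/ν for G = 6.464/3 = 2.155
Smallest n/ν is T → limiting reagent.
n(L) produced = (1/2) × 3.228 = 1.614 mol
Step 2:
n(L) available = 1.614 mol
n(B) = 321.0 / 87.10 = 3.685 mol
n/ν for L = 1.614/1 = 1.614
n/ν for B = 3.685/3 = 1.228
Smallest n/ν is B → limiting reagent.
n(Z) = (1/3) × 3.685 = 1.228 mol

1.23 mol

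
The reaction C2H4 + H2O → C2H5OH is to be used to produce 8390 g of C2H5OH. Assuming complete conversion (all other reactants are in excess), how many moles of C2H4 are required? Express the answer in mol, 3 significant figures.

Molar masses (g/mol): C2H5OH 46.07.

182 mol

n(C2H5OH) = 8390 / 46.07 = 182.1 mol
n(C2H4) = (1/1) × 182.1 = 182.1 mol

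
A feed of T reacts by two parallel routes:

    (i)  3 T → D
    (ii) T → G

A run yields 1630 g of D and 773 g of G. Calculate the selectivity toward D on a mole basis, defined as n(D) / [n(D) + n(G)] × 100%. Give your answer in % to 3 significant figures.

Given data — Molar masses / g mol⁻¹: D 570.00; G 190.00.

n(D) = 1630 / 570.00 = 2.860 mol
n(G) = 773 / 190.00 = 4.068 mol
selectivity = 2.860/(2.860+4.068) × 100 = 41.28 %

41.3 %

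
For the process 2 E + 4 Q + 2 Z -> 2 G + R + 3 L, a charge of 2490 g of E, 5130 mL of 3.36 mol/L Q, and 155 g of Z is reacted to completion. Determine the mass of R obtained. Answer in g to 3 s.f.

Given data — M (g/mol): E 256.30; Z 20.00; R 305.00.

n(E) = 2490 / 256.30 = 9.715 mol
n(Q) = 3.36 × 5130/1000 = 17.24 mol
n(Z) = 155.0 / 20.00 = 7.750 mol
n/ν for E = 9.715/2 = 4.858
n/ν for Q = 17.24/4 = 4.310
n/ν for Z = 7.750/2 = 3.875
Smallest n/ν is Z → limiting reagent.
n(R) = (1/2) × 7.750 = 3.875 mol
mass = 3.875 × 305.00 = 1182 g

1180 g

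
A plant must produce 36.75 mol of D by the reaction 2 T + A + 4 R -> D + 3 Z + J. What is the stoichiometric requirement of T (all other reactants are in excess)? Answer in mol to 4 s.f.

n(D) = 36.75 mol
n(T) = (2/1) × 36.75 = 73.50 mol

73.50 mol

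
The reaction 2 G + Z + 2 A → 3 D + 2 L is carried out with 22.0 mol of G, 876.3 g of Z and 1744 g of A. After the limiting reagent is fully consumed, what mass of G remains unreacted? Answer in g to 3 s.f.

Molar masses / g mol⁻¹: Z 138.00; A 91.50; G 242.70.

2260 g

n(G) = 22.00 mol
n(Z) = 876.3 / 138.00 = 6.350 mol
n(A) = 1744 / 91.50 = 19.06 mol
n/ν for G = 22.00/2 = 11.00
n/ν for Z = 6.350/1 = 6.350
n/ν for A = 19.06/2 = 9.530
Smallest n/ν is Z → limiting reagent.
G consumed = (2/1) × 6.350 = 12.70 mol
G remaining = 22.00 − 12.70 = 9.300 mol
mass = 9.300 × 242.70 = 2257 g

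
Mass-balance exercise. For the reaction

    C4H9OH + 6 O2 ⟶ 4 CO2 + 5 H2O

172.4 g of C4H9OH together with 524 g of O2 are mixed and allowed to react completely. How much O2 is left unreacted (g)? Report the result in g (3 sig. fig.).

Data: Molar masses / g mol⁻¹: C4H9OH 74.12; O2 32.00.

n(C4H9OH) = 172.4 / 74.12 = 2.326 mol
n(O2) = 524.0 / 32.00 = 16.38 mol
n/ν for C4H9OH = 2.326/1 = 2.326
n/ν for O2 = 16.38/6 = 2.730
Smallest n/ν is C4H9OH → limiting reagent.
O2 consumed = (6/1) × 2.326 = 13.96 mol
O2 remaining = 16.38 − 13.96 = 2.420 mol
mass = 2.420 × 32.00 = 77.44 g

77.4 g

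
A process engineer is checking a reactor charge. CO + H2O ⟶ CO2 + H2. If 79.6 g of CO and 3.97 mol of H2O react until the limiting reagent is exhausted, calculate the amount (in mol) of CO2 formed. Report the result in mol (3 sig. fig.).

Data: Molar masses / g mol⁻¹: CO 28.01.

2.84 mol

n(CO) = 79.60 / 28.01 = 2.842 mol
n(H2O) = 3.970 mol
n/ν for CO = 2.842/1 = 2.842
n/ν for H2O = 3.970/1 = 3.970
Smallest n/ν is CO → limiting reagent.
n(CO2) = (1/1) × 2.842 = 2.842 mol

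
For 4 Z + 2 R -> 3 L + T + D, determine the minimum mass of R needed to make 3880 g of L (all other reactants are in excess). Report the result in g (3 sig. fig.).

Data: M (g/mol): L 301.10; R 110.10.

n(L) = 3880 / 301.10 = 12.89 mol
n(R) = (2/3) × 12.89 = 8.593 mol
mass = 8.593 × 110.10 = 946.1 g

946 g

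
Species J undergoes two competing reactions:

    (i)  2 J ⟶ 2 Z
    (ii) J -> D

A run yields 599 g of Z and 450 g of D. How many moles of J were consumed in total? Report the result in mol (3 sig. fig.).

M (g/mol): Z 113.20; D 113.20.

n(Z) = 599 / 113.20 = 5.292 mol
n(D) = 450 / 113.20 = 3.975 mol
n(J) via (i) = (2/2)×5.292 = 5.292 mol
n(J) via (ii) = (1/1)×3.975 = 3.975 mol
total n(J) = 5.292 + 3.975 = 9.267 mol

9.27 mol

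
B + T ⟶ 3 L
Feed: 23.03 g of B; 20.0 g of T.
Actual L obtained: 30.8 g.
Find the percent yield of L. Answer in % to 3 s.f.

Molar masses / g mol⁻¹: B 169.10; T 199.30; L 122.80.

n(B) = 23.03 / 169.10 = 0.1362 mol
n(T) = 20.00 / 199.30 = 0.1004 mol
n/ν → B: 0.1362, T: 0.1004; T is limiting.
theoretical n(L) = (3/1) × 0.1004 = 0.3012 mol → 36.99 g
% yield = 30.8 / 36.99 × 100 = 83.27 %

83.3 %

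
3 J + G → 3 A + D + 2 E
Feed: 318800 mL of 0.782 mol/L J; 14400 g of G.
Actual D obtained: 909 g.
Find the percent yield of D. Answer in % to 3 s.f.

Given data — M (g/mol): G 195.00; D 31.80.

n(J) = 0.782 × 318800/1000 = 249.3 mol
n(G) = 14400 / 195.00 = 73.85 mol
n/ν for J = 249.3/3 = 83.10
n/ν for G = 73.85/1 = 73.85
Smallest n/ν is G → limiting reagent.
theoretical n(D) = (1/1) × 73.85 = 73.85 mol → 2348 g
% yield = 909 / 2348 × 100 = 38.71 %

38.7 %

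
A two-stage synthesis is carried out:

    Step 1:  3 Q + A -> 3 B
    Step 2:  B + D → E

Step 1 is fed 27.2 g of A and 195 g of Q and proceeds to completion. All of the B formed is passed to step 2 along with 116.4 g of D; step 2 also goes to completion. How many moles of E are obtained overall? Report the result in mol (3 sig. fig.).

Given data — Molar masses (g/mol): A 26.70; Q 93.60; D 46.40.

Step 1:
n(A) = 27.20 / 26.70 = 1.019 mol
n(Q) = 195.0 / 93.60 = 2.083 mol
n/ν for A = 1.019/1 = 1.019
n/ν for Q = 2.083/3 = 0.6943
Smallest n/ν is Q → limiting reagent.
n(B) produced = (3/3) × 2.083 = 2.083 mol
Step 2:
n(B) available = 2.083 mol
n(D) = 116.4 / 46.40 = 2.509 mol
n/ν for B = 2.083/1 = 2.083
n/ν for D = 2.509/1 = 2.509
Smallest n/ν is B → limiting reagent.
n(E) = (1/1) × 2.083 = 2.083 mol

2.08 mol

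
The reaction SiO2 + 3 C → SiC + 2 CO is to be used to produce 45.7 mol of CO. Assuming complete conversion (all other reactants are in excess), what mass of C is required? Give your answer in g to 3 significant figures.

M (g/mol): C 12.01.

823 g

n(CO) = 45.70 mol
n(C) = (3/2) × 45.70 = 68.55 mol
mass = 68.55 × 12.01 = 823.3 g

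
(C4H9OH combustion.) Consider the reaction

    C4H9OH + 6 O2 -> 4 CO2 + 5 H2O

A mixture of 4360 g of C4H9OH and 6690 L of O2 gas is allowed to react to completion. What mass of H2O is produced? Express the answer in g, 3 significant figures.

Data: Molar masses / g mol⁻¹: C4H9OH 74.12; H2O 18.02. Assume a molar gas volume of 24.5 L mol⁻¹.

n(C4H9OH) = 4360 / 74.12 = 58.82 mol
n(O2) = 6690 / 24.5 = 273.1 mol
n/ν → C4H9OH: 58.82, O2: 45.52; O2 is limiting.
n(H2O) = (5/6) × 273.1 = 227.6 mol
mass = 227.6 × 18.02 = 4101 g

4100 g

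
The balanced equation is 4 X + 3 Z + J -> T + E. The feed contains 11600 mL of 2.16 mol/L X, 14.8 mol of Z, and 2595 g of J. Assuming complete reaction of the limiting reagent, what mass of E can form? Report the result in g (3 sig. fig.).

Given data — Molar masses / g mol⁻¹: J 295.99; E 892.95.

n(X) = 2.16 × 11600/1000 = 25.06 mol
n(Z) = 14.80 mol
n(J) = 2595 / 295.99 = 8.767 mol
n/ν → X: 6.265, Z: 4.933, J: 8.767; Z is limiting.
n(E) = (1/3) × 14.80 = 4.933 mol
mass = 4.933 × 892.95 = 4405 g

4410 g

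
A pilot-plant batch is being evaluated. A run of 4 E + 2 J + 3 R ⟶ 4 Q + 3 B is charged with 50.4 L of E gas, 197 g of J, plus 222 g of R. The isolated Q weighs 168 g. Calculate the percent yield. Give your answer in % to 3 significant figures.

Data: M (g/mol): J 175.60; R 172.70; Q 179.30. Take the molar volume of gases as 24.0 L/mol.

n(E) = 50.40 / 24.0 = 2.100 mol
n(J) = 197.0 / 175.60 = 1.122 mol
n(R) = 222.0 / 172.70 = 1.285 mol
n/ν for E = 2.100/4 = 0.5250
n/ν for J = 1.122/2 = 0.5610
n/ν for R = 1.285/3 = 0.4283
Smallest n/ν is R → limiting reagent.
theoretical n(Q) = (4/3) × 1.285 = 1.713 mol → 307.1 g
% yield = 168 / 307.1 × 100 = 54.71 %

54.7 %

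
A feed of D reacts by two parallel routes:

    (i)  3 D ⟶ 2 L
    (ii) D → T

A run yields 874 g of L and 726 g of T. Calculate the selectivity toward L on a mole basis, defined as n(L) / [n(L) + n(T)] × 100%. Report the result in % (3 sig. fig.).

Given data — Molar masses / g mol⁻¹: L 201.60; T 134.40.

n(L) = 874 / 201.60 = 4.335 mol
n(T) = 726 / 134.40 = 5.402 mol
selectivity = 4.335/(4.335+5.402) × 100 = 44.52 %

44.5 %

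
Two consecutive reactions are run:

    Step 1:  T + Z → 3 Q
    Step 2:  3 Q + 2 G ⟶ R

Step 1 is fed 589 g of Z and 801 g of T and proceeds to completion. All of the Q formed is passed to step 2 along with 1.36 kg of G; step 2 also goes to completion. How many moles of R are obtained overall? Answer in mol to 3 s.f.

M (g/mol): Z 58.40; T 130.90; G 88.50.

6.12 mol

Step 1:
n(Z) = 589.0 / 58.40 = 10.09 mol
n(T) = 801.0 / 130.90 = 6.119 mol
n/ν for Z = 10.09/1 = 10.09
n/ν for T = 6.119/1 = 6.119
Smallest n/ν is T → limiting reagent.
n(Q) produced = (3/1) × 6.119 = 18.36 mol
Step 2:
n(Q) available = 18.36 mol
n(G) = 1.360×1000 / 88.50 = 15.37 mol
n/ν for Q = 18.36/3 = 6.120
n/ν for G = 15.37/2 = 7.685
Smallest n/ν is Q → limiting reagent.
n(R) = (1/3) × 18.36 = 6.120 mol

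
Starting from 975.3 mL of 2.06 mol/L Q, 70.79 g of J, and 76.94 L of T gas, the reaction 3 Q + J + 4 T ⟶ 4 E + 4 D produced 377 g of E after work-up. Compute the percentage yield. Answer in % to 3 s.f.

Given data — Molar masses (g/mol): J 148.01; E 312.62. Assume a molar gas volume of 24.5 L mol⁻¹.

n(Q) = 2.06 × 975.3/1000 = 2.009 mol
n(J) = 70.79 / 148.01 = 0.4783 mol
n(T) = 76.94 / 24.5 = 3.140 mol
n/ν → Q: 0.6697, J: 0.4783, T: 0.7850; J is limiting.
theoretical n(E) = (4/1) × 0.4783 = 1.913 mol → 598.0 g
% yield = 377 / 598.0 × 100 = 63.04 %

63.0 %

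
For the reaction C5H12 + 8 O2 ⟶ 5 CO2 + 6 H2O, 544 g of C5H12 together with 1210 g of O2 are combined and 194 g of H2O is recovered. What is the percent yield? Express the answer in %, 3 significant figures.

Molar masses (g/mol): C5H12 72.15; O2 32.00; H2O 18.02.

38.0 %

n(C5H12) = 544.0 / 72.15 = 7.540 mol
n(O2) = 1210 / 32.00 = 37.81 mol
n/ν for C5H12 = 7.540/1 = 7.540
n/ν for O2 = 37.81/8 = 4.726
Smallest n/ν is O2 → limiting reagent.
theoretical n(H2O) = (6/8) × 37.81 = 28.36 mol → 511.0 g
% yield = 194 / 511.0 × 100 = 37.96 %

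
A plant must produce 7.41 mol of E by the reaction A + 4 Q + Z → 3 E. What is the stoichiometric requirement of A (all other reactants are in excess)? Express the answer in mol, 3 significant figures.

2.47 mol

n(E) = 7.410 mol
n(A) = (1/3) × 7.410 = 2.470 mol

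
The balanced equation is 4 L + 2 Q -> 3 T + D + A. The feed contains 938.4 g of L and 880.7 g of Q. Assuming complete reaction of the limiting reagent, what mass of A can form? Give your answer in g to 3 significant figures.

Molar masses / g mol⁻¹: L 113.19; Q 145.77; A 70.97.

n(L) = 938.4 / 113.19 = 8.290 mol
n(Q) = 880.7 / 145.77 = 6.042 mol
n/ν for L = 8.290/4 = 2.073
n/ν for Q = 6.042/2 = 3.021
Smallest n/ν is L → limiting reagent.
n(A) = (1/4) × 8.290 = 2.073 mol
mass = 2.073 × 70.97 = 147.1 g

147 g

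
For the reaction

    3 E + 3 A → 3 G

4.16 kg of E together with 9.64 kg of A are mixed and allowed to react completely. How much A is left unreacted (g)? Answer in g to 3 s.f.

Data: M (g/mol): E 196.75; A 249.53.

n(E) = 4.160×1000 / 196.75 = 21.14 mol
n(A) = 9.640×1000 / 249.53 = 38.63 mol
n/ν for E = 21.14/3 = 7.047
n/ν for A = 38.63/3 = 12.88
Smallest n/ν is E → limiting reagent.
A consumed = (3/3) × 21.14 = 21.14 mol
A remaining = 38.63 − 21.14 = 17.49 mol
mass = 17.49 × 249.53 = 4364 g

4360 g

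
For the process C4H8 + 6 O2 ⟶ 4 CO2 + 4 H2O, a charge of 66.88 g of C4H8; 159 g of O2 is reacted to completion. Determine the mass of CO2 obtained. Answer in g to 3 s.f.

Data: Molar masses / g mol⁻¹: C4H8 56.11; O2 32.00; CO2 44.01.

146 g

n(C4H8) = 66.88 / 56.11 = 1.192 mol
n(O2) = 159.0 / 32.00 = 4.969 mol
n/ν → C4H8: 1.192, O2: 0.8282; O2 is limiting.
n(CO2) = (4/6) × 4.969 = 3.313 mol
mass = 3.313 × 44.01 = 145.8 g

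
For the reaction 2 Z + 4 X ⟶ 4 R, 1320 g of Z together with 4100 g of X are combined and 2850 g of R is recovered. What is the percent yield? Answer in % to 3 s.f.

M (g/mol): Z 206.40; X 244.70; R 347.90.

n(Z) = 1320 / 206.40 = 6.395 mol
n(X) = 4100 / 244.70 = 16.76 mol
n/ν for Z = 6.395/2 = 3.198
n/ν for X = 16.76/4 = 4.190
Smallest n/ν is Z → limiting reagent.
theoretical n(R) = (4/2) × 6.395 = 12.79 mol → 4450 g
% yield = 2850 / 4450 × 100 = 64.04 %

64.0 %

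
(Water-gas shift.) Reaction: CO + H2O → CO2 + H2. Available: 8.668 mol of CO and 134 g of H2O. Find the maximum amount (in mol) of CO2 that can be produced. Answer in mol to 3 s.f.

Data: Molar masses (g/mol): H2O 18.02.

n(CO) = 8.668 mol
n(H2O) = 134.0 / 18.02 = 7.436 mol
n/ν for CO = 8.668/1 = 8.668
n/ν for H2O = 7.436/1 = 7.436
Smallest n/ν is H2O → limiting reagent.
n(CO2) = (1/1) × 7.436 = 7.436 mol

7.44 mol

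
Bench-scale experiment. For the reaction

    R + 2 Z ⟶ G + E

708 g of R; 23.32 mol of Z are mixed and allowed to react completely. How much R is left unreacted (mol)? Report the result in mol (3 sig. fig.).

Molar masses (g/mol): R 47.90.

n(R) = 708.0 / 47.90 = 14.78 mol
n(Z) = 23.32 mol
n/ν for R = 14.78/1 = 14.78
n/ν for Z = 23.32/2 = 11.66
Smallest n/ν is Z → limiting reagent.
R consumed = (1/2) × 23.32 = 11.66 mol
R remaining = 14.78 − 11.66 = 3.120 mol

3.12 mol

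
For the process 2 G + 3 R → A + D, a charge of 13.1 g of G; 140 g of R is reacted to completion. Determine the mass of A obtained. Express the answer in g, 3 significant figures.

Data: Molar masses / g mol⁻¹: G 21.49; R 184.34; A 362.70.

91.8 g

n(G) = 13.10 / 21.49 = 0.6096 mol
n(R) = 140.0 / 184.34 = 0.7595 mol
n/ν for G = 0.6096/2 = 0.3048
n/ν for R = 0.7595/3 = 0.2532
Smallest n/ν is R → limiting reagent.
n(A) = (1/3) × 0.7595 = 0.2532 mol
mass = 0.2532 × 362.70 = 91.84 g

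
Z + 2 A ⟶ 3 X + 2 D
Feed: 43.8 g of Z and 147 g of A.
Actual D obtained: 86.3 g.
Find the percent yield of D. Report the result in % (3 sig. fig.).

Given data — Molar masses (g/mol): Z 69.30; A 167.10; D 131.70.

n(Z) = 43.80 / 69.30 = 0.6320 mol
n(A) = 147.0 / 167.10 = 0.8797 mol
n/ν for Z = 0.6320/1 = 0.6320
n/ν for A = 0.8797/2 = 0.4399
Smallest n/ν is A → limiting reagent.
theoretical n(D) = (2/2) × 0.8797 = 0.8797 mol → 115.9 g
% yield = 86.3 / 115.9 × 100 = 74.46 %

74.5 %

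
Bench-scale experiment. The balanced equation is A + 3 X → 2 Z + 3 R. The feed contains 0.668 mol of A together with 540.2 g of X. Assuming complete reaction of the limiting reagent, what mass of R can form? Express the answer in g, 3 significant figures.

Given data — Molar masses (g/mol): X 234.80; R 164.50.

330 g

n(A) = 0.6680 mol
n(X) = 540.2 / 234.80 = 2.301 mol
n/ν → A: 0.6680, X: 0.7670; A is limiting.
n(R) = (3/1) × 0.6680 = 2.004 mol
mass = 2.004 × 164.50 = 329.7 g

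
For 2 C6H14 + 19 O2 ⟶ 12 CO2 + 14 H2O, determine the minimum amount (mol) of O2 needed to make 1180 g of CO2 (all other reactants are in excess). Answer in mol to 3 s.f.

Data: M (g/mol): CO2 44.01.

42.5 mol

n(CO2) = 1180 / 44.01 = 26.81 mol
n(O2) = (19/12) × 26.81 = 42.45 mol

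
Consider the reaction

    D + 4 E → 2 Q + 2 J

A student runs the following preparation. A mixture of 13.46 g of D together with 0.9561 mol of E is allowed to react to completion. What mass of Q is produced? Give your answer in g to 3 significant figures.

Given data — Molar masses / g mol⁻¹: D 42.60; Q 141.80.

67.8 g

n(D) = 13.46 / 42.60 = 0.3160 mol
n(E) = 0.9561 mol
n/ν → D: 0.3160, E: 0.2390; E is limiting.
n(Q) = (2/4) × 0.9561 = 0.4781 mol
mass = 0.4781 × 141.80 = 67.79 g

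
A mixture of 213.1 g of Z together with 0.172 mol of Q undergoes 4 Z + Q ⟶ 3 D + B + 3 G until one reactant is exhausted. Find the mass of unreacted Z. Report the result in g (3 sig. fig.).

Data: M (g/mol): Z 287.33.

n(Z) = 213.1 / 287.33 = 0.7417 mol
n(Q) = 0.1720 mol
n/ν → Z: 0.1854, Q: 0.1720; Q is limiting.
Z consumed = (4/1) × 0.1720 = 0.6880 mol
Z remaining = 0.7417 − 0.6880 = 0.05370 mol
mass = 0.05370 × 287.33 = 15.43 g

15.4 g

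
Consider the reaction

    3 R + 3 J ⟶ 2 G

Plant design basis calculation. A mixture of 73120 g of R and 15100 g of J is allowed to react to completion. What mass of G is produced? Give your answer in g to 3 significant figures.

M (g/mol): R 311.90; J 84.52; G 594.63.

70800 g

n(R) = 73120 / 311.90 = 234.4 mol
n(J) = 15100 / 84.52 = 178.7 mol
n/ν → R: 78.13, J: 59.57; J is limiting.
n(G) = (2/3) × 178.7 = 119.1 mol
mass = 119.1 × 594.63 = 70820 g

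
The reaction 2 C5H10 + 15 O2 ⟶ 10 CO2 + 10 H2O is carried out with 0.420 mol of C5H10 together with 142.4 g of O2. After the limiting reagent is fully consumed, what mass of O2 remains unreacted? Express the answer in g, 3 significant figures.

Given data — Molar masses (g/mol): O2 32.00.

n(C5H10) = 0.4200 mol
n(O2) = 142.4 / 32.00 = 4.450 mol
n/ν for C5H10 = 0.4200/2 = 0.2100
n/ν for O2 = 4.450/15 = 0.2967
Smallest n/ν is C5H10 → limiting reagent.
O2 consumed = (15/2) × 0.4200 = 3.150 mol
O2 remaining = 4.450 − 3.150 = 1.300 mol
mass = 1.300 × 32.00 = 41.60 g

41.6 g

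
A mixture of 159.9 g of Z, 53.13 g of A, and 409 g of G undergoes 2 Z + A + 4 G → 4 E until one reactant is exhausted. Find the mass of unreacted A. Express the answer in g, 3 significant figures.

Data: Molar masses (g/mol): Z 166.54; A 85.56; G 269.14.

n(Z) = 159.9 / 166.54 = 0.9601 mol
n(A) = 53.13 / 85.56 = 0.6210 mol
n(G) = 409.0 / 269.14 = 1.520 mol
n/ν → Z: 0.4801, A: 0.6210, G: 0.3800; G is limiting.
A consumed = (1/4) × 1.520 = 0.3800 mol
A remaining = 0.6210 − 0.3800 = 0.2410 mol
mass = 0.2410 × 85.56 = 20.62 g

20.6 g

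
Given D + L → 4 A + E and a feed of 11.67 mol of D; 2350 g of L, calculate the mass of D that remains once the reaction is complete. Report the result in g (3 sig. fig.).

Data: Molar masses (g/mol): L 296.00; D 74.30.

n(D) = 11.67 mol
n(L) = 2350 / 296.00 = 7.939 mol
n/ν → D: 11.67, L: 7.939; L is limiting.
D consumed = (1/1) × 7.939 = 7.939 mol
D remaining = 11.67 − 7.939 = 3.731 mol
mass = 3.731 × 74.30 = 277.2 g

277 g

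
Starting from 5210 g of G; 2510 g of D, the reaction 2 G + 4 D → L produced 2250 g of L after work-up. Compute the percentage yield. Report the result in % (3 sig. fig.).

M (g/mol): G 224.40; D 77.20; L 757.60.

36.5 %

n(G) = 5210 / 224.40 = 23.22 mol
n(D) = 2510 / 77.20 = 32.51 mol
n/ν → G: 11.61, D: 8.128; D is limiting.
theoretical n(L) = (1/4) × 32.51 = 8.128 mol → 6158 g
% yield = 2250 / 6158 × 100 = 36.54 %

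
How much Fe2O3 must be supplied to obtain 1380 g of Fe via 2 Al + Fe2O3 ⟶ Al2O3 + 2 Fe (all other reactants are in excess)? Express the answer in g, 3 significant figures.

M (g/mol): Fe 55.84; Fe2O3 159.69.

1970 g

n(Fe) = 1380 / 55.84 = 24.71 mol
n(Fe2O3) = (1/2) × 24.71 = 12.36 mol
mass = 12.36 × 159.69 = 1974 g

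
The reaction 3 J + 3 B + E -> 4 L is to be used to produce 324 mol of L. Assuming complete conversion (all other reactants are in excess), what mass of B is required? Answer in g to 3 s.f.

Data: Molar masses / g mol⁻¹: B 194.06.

n(L) = 324.0 mol
n(B) = (3/4) × 324.0 = 243.0 mol
mass = 243.0 × 194.06 = 47160 g

47200 g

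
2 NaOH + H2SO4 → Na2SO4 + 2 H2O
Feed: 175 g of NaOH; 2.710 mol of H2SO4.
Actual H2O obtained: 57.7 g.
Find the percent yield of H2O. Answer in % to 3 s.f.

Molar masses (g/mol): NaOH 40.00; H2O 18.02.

73.2 %

n(NaOH) = 175.0 / 40.00 = 4.375 mol
n(H2SO4) = 2.710 mol
n/ν for NaOH = 4.375/2 = 2.188
n/ν for H2SO4 = 2.710/1 = 2.710
Smallest n/ν is NaOH → limiting reagent.
theoretical n(H2O) = (2/2) × 4.375 = 4.375 mol → 78.84 g
% yield = 57.7 / 78.84 × 100 = 73.19 %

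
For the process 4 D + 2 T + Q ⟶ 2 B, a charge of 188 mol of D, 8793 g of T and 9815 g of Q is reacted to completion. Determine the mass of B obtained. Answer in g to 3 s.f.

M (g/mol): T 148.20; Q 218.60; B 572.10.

n(D) = 188.0 mol
n(T) = 8793 / 148.20 = 59.33 mol
n(Q) = 9815 / 218.60 = 44.90 mol
n/ν for D = 188.0/4 = 47.00
n/ν for T = 59.33/2 = 29.67
n/ν for Q = 44.90/1 = 44.90
Smallest n/ν is T → limiting reagent.
n(B) = (2/2) × 59.33 = 59.33 mol
mass = 59.33 × 572.10 = 33940 g

33900 g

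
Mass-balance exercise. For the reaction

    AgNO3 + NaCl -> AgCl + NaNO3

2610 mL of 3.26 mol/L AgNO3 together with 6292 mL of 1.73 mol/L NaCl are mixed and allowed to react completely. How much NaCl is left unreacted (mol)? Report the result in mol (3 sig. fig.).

2.38 mol

n(AgNO3) = 3.26 × 2610/1000 = 8.509 mol
n(NaCl) = 1.73 × 6292/1000 = 10.89 mol
n/ν → AgNO3: 8.509, NaCl: 10.89; AgNO3 is limiting.
NaCl consumed = (1/1) × 8.509 = 8.509 mol
NaCl remaining = 10.89 − 8.509 = 2.381 mol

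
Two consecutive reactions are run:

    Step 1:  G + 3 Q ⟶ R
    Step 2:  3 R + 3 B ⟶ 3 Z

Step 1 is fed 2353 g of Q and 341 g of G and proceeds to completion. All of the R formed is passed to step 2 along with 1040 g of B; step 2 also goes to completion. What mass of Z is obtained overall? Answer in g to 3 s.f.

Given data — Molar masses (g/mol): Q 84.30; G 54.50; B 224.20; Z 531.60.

2470 g

Step 1:
n(Q) = 2353 / 84.30 = 27.91 mol
n(G) = 341.0 / 54.50 = 6.257 mol
n/ν for Q = 27.91/3 = 9.303
n/ν for G = 6.257/1 = 6.257
Smallest n/ν is G → limiting reagent.
n(R) produced = (1/1) × 6.257 = 6.257 mol
Step 2:
n(R) available = 6.257 mol
n(B) = 1040 / 224.20 = 4.639 mol
n/ν for R = 6.257/3 = 2.086
n/ν for B = 4.639/3 = 1.546
Smallest n/ν is B → limiting reagent.
n(Z) = (3/3) × 4.639 = 4.639 mol
mass = 4.639 × 531.60 = 2466 g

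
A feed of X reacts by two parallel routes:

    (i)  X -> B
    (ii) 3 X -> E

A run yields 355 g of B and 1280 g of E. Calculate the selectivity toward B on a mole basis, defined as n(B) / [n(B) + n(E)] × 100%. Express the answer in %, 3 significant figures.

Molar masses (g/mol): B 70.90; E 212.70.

45.4 %

n(B) = 355 / 70.90 = 5.007 mol
n(E) = 1280 / 212.70 = 6.018 mol
selectivity = 5.007/(5.007+6.018) × 100 = 45.41 %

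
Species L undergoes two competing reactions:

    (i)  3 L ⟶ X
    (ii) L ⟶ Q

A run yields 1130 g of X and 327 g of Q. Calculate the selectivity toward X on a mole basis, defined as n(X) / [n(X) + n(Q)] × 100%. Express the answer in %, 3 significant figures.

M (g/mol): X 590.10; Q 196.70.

n(X) = 1130 / 590.10 = 1.915 mol
n(Q) = 327 / 196.70 = 1.662 mol
selectivity = 1.915/(1.915+1.662) × 100 = 53.54 %

53.5 %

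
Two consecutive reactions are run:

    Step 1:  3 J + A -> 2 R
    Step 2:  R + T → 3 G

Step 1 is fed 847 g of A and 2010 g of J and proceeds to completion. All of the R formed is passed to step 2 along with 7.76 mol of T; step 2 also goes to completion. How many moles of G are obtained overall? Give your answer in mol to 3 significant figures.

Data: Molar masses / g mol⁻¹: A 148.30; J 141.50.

Step 1:
n(A) = 847.0 / 148.30 = 5.711 mol
n(J) = 2010 / 141.50 = 14.20 mol
n/ν for A = 5.711/1 = 5.711
n/ν for J = 14.20/3 = 4.733
Smallest n/ν is J → limiting reagent.
n(R) produced = (2/3) × 14.20 = 9.467 mol
Step 2:
n(R) available = 9.467 mol
n(T) = 7.760 mol
n/ν for R = 9.467/1 = 9.467
n/ν for T = 7.760/1 = 7.760
Smallest n/ν is T → limiting reagent.
n(G) = (3/1) × 7.760 = 23.28 mol

23.3 mol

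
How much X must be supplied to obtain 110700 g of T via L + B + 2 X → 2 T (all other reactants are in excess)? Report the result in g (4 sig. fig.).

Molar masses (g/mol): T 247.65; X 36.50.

16320 g

n(T) = 110700 / 247.65 = 447.0 mol
n(X) = (2/2) × 447.0 = 447.0 mol
mass = 447.0 × 36.50 = 16320 g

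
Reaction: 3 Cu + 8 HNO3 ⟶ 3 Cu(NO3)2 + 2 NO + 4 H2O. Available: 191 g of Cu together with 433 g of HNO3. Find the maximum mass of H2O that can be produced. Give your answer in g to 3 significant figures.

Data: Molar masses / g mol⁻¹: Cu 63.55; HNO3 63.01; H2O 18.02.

n(Cu) = 191.0 / 63.55 = 3.006 mol
n(HNO3) = 433.0 / 63.01 = 6.872 mol
n/ν → Cu: 1.002, HNO3: 0.8590; HNO3 is limiting.
n(H2O) = (4/8) × 6.872 = 3.436 mol
mass = 3.436 × 18.02 = 61.92 g

61.9 g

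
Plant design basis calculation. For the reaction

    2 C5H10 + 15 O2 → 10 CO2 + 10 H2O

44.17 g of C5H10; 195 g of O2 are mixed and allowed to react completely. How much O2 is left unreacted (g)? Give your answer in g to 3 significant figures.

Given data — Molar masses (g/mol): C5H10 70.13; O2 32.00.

n(C5H10) = 44.17 / 70.13 = 0.6298 mol
n(O2) = 195.0 / 32.00 = 6.094 mol
n/ν → C5H10: 0.3149, O2: 0.4063; C5H10 is limiting.
O2 consumed = (15/2) × 0.6298 = 4.724 mol
O2 remaining = 6.094 − 4.724 = 1.370 mol
mass = 1.370 × 32.00 = 43.84 g

43.8 g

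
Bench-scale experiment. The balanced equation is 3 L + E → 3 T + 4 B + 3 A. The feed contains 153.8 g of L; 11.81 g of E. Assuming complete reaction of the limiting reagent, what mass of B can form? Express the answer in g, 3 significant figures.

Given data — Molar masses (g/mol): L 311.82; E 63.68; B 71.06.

n(L) = 153.8 / 311.82 = 0.4932 mol
n(E) = 11.81 / 63.68 = 0.1855 mol
n/ν for L = 0.4932/3 = 0.1644
n/ν for E = 0.1855/1 = 0.1855
Smallest n/ν is L → limiting reagent.
n(B) = (4/3) × 0.4932 = 0.6576 mol
mass = 0.6576 × 71.06 = 46.73 g

46.7 g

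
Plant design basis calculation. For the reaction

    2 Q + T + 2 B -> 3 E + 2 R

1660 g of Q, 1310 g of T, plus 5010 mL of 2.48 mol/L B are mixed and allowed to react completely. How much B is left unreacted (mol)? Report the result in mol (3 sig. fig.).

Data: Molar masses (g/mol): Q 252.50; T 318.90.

n(Q) = 1660 / 252.50 = 6.574 mol
n(T) = 1310 / 318.90 = 4.108 mol
n(B) = 2.48 × 5010/1000 = 12.42 mol
n/ν for Q = 6.574/2 = 3.287
n/ν for T = 4.108/1 = 4.108
n/ν for B = 12.42/2 = 6.210
Smallest n/ν is Q → limiting reagent.
B consumed = (2/2) × 6.574 = 6.574 mol
B remaining = 12.42 − 6.574 = 5.846 mol

5.85 mol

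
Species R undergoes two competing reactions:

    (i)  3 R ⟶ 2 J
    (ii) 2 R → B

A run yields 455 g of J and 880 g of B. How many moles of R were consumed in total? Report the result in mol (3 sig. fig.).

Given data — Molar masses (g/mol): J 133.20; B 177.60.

15.0 mol

n(J) = 455 / 133.20 = 3.416 mol
n(B) = 880 / 177.60 = 4.955 mol
n(R) via (i) = (3/2)×3.416 = 5.124 mol
n(R) via (ii) = (2/1)×4.955 = 9.910 mol
total n(R) = 5.124 + 9.910 = 15.03 mol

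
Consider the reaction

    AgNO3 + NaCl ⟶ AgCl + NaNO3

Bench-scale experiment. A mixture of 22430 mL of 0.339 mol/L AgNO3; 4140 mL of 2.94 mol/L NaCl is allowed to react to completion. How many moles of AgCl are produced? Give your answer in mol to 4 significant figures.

7.604 mol

n(AgNO3) = 0.339 × 22430/1000 = 7.604 mol
n(NaCl) = 2.94 × 4140/1000 = 12.17 mol
n/ν for AgNO3 = 7.604/1 = 7.604
n/ν for NaCl = 12.17/1 = 12.17
Smallest n/ν is AgNO3 → limiting reagent.
n(AgCl) = (1/1) × 7.604 = 7.604 mol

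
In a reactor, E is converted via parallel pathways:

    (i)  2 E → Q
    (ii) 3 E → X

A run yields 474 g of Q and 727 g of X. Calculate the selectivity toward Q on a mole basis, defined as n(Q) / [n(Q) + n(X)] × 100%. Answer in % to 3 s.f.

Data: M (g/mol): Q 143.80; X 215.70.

n(Q) = 474 / 143.80 = 3.296 mol
n(X) = 727 / 215.70 = 3.370 mol
selectivity = 3.296/(3.296+3.370) × 100 = 49.44 %

49.4 %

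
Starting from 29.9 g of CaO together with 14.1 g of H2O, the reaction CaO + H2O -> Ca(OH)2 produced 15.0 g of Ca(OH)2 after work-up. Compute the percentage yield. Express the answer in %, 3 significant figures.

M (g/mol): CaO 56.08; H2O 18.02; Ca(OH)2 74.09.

38.0 %

n(CaO) = 29.90 / 56.08 = 0.5332 mol
n(H2O) = 14.10 / 18.02 = 0.7825 mol
n/ν for CaO = 0.5332/1 = 0.5332
n/ν for H2O = 0.7825/1 = 0.7825
Smallest n/ν is CaO → limiting reagent.
theoretical n(Ca(OH)2) = (1/1) × 0.5332 = 0.5332 mol → 39.50 g
% yield = 15.0 / 39.50 × 100 = 37.97 %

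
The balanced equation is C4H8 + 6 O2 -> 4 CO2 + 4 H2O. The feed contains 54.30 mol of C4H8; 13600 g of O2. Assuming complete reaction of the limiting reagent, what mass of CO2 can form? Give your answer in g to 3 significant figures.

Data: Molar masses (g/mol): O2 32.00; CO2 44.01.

n(C4H8) = 54.30 mol
n(O2) = 13600 / 32.00 = 425.0 mol
n/ν → C4H8: 54.30, O2: 70.83; C4H8 is limiting.
n(CO2) = (4/1) × 54.30 = 217.2 mol
mass = 217.2 × 44.01 = 9559 g

9560 g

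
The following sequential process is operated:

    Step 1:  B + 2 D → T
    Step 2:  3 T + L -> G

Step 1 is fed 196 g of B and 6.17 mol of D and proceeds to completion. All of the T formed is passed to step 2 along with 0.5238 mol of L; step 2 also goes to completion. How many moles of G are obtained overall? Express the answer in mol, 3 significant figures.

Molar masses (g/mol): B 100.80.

Step 1:
n(B) = 196.0 / 100.80 = 1.944 mol
n(D) = 6.170 mol
n/ν for B = 1.944/1 = 1.944
n/ν for D = 6.170/2 = 3.085
Smallest n/ν is B → limiting reagent.
n(T) produced = (1/1) × 1.944 = 1.944 mol
Step 2:
n(T) available = 1.944 mol
n(L) = 0.5238 mol
n/ν for T = 1.944/3 = 0.6480
n/ν for L = 0.5238/1 = 0.5238
Smallest n/ν is L → limiting reagent.
n(G) = (1/1) × 0.5238 = 0.5238 mol

0.524 mol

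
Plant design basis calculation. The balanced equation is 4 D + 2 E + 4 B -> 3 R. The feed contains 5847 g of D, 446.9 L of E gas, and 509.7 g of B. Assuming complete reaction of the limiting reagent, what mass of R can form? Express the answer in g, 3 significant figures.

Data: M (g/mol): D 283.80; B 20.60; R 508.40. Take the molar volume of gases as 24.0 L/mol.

7860 g

n(D) = 5847 / 283.80 = 20.60 mol
n(E) = 446.9 / 24.0 = 18.62 mol
n(B) = 509.7 / 20.60 = 24.74 mol
n/ν → D: 5.150, E: 9.310, B: 6.185; D is limiting.
n(R) = (3/4) × 20.60 = 15.45 mol
mass = 15.45 × 508.40 = 7855 g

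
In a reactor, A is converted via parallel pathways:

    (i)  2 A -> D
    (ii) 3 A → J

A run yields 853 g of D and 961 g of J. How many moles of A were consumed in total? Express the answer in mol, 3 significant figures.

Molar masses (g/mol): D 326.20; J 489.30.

11.1 mol

n(D) = 853 / 326.20 = 2.615 mol
n(J) = 961 / 489.30 = 1.964 mol
n(A) via (i) = (2/1)×2.615 = 5.230 mol
n(A) via (ii) = (3/1)×1.964 = 5.892 mol
total n(A) = 5.230 + 5.892 = 11.12 mol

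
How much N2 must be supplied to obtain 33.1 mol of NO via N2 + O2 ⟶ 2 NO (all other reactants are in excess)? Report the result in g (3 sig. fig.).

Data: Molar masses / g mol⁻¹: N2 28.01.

n(NO) = 33.10 mol
n(N2) = (1/2) × 33.10 = 16.55 mol
mass = 16.55 × 28.01 = 463.6 g

464 g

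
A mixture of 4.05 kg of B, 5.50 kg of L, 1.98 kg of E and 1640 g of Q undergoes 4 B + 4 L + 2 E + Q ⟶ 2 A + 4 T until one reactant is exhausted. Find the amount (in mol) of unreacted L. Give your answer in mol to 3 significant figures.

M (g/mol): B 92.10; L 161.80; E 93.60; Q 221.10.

n(B) = 4.050×1000 / 92.10 = 43.97 mol
n(L) = 5.500×1000 / 161.80 = 33.99 mol
n(E) = 1.980×1000 / 93.60 = 21.15 mol
n(Q) = 1640 / 221.10 = 7.417 mol
n/ν → B: 10.99, L: 8.498, E: 10.58, Q: 7.417; Q is limiting.
L consumed = (4/1) × 7.417 = 29.67 mol
L remaining = 33.99 − 29.67 = 4.320 mol

4.32 mol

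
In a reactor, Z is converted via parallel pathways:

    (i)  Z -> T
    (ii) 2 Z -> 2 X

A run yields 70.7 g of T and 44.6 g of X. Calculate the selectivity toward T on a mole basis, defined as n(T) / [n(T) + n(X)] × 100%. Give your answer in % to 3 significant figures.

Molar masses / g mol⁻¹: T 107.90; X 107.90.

61.3 %

n(T) = 70.7 / 107.90 = 0.6552 mol
n(X) = 44.6 / 107.90 = 0.4133 mol
selectivity = 0.6552/(0.6552+0.4133) × 100 = 61.32 %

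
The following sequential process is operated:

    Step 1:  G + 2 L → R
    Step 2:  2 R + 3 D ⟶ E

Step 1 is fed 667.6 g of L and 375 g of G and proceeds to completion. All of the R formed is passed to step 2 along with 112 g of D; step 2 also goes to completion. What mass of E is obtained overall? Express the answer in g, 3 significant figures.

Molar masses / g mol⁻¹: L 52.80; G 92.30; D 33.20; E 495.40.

Step 1:
n(L) = 667.6 / 52.80 = 12.64 mol
n(G) = 375.0 / 92.30 = 4.063 mol
n/ν → L: 6.320, G: 4.063; G is limiting.
n(R) produced = (1/1) × 4.063 = 4.063 mol
Step 2:
n(R) available = 4.063 mol
n(D) = 112.0 / 33.20 = 3.373 mol
n/ν → R: 2.032, D: 1.124; D is limiting.
n(E) = (1/3) × 3.373 = 1.124 mol
mass = 1.124 × 495.40 = 556.8 g

557 g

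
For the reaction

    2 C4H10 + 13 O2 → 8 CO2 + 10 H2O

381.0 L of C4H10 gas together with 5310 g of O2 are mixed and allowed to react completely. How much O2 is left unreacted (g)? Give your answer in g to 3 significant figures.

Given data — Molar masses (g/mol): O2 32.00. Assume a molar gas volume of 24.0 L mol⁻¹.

2010 g

n(C4H10) = 381.0 / 24.0 = 15.88 mol
n(O2) = 5310 / 32.00 = 165.9 mol
n/ν for C4H10 = 15.88/2 = 7.940
n/ν for O2 = 165.9/13 = 12.76
Smallest n/ν is C4H10 → limiting reagent.
O2 consumed = (13/2) × 15.88 = 103.2 mol
O2 remaining = 165.9 − 103.2 = 62.70 mol
mass = 62.70 × 32.00 = 2006 g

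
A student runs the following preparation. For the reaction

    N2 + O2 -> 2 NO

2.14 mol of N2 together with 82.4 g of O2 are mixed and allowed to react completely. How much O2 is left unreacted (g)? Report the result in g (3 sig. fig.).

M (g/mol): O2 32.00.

13.9 g

n(N2) = 2.140 mol
n(O2) = 82.40 / 32.00 = 2.575 mol
n/ν for N2 = 2.140/1 = 2.140
n/ν for O2 = 2.575/1 = 2.575
Smallest n/ν is N2 → limiting reagent.
O2 consumed = (1/1) × 2.140 = 2.140 mol
O2 remaining = 2.575 − 2.140 = 0.4350 mol
mass = 0.4350 × 32.00 = 13.92 g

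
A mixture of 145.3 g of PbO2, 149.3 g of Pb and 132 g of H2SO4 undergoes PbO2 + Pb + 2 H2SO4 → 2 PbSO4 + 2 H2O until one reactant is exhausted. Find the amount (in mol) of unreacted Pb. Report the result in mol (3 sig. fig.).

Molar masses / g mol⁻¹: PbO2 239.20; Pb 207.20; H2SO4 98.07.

n(PbO2) = 145.3 / 239.20 = 0.6074 mol
n(Pb) = 149.3 / 207.20 = 0.7206 mol
n(H2SO4) = 132.0 / 98.07 = 1.346 mol
n/ν for PbO2 = 0.6074/1 = 0.6074
n/ν for Pb = 0.7206/1 = 0.7206
n/ν for H2SO4 = 1.346/2 = 0.6730
Smallest n/ν is PbO2 → limiting reagent.
Pb consumed = (1/1) × 0.6074 = 0.6074 mol
Pb remaining = 0.7206 − 0.6074 = 0.1132 mol

0.113 mol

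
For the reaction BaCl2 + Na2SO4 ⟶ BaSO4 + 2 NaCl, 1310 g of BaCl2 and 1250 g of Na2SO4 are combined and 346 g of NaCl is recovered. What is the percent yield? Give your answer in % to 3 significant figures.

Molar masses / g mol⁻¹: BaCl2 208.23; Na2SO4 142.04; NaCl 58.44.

47.1 %

n(BaCl2) = 1310 / 208.23 = 6.291 mol
n(Na2SO4) = 1250 / 142.04 = 8.800 mol
n/ν → BaCl2: 6.291, Na2SO4: 8.800; BaCl2 is limiting.
theoretical n(NaCl) = (2/1) × 6.291 = 12.58 mol → 735.2 g
% yield = 346 / 735.2 × 100 = 47.06 %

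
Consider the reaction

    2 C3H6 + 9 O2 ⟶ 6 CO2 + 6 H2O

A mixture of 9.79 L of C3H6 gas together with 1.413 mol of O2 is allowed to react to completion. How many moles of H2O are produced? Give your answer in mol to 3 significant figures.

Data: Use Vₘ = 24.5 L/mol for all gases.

n(C3H6) = 9.790 / 24.5 = 0.3996 mol
n(O2) = 1.413 mol
n/ν → C3H6: 0.1998, O2: 0.1570; O2 is limiting.
n(H2O) = (6/9) × 1.413 = 0.9420 mol

0.942 mol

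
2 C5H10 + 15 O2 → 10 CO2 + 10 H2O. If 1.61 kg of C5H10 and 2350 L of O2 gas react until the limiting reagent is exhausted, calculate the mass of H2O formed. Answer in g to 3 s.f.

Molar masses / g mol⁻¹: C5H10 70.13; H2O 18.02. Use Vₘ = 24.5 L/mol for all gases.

n(C5H10) = 1.610×1000 / 70.13 = 22.96 mol
n(O2) = 2350 / 24.5 = 95.92 mol
n/ν → C5H10: 11.48, O2: 6.395; O2 is limiting.
n(H2O) = (10/15) × 95.92 = 63.95 mol
mass = 63.95 × 18.02 = 1152 g

1150 g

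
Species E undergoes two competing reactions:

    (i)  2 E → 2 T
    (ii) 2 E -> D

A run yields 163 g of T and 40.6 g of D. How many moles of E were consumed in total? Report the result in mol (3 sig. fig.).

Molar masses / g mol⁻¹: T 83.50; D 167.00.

n(T) = 163 / 83.50 = 1.952 mol
n(D) = 40.6 / 167.00 = 0.2431 mol
n(E) via (i) = (2/2)×1.952 = 1.952 mol
n(E) via (ii) = (2/1)×0.2431 = 0.4862 mol
total n(E) = 1.952 + 0.4862 = 2.438 mol

2.44 mol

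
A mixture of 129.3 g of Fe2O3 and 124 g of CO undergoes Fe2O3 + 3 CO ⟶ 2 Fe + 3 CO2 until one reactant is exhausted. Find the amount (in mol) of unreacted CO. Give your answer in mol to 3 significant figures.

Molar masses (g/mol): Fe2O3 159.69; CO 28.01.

n(Fe2O3) = 129.3 / 159.69 = 0.8097 mol
n(CO) = 124.0 / 28.01 = 4.427 mol
n/ν for Fe2O3 = 0.8097/1 = 0.8097
n/ν for CO = 4.427/3 = 1.476
Smallest n/ν is Fe2O3 → limiting reagent.
CO consumed = (3/1) × 0.8097 = 2.429 mol
CO remaining = 4.427 − 2.429 = 1.998 mol

2.00 mol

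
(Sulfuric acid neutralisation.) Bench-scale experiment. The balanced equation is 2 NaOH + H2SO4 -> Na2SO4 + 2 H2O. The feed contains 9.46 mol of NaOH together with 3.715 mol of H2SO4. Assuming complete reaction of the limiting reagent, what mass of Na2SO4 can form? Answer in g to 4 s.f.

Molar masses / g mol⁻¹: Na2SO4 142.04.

527.7 g

n(NaOH) = 9.460 mol
n(H2SO4) = 3.715 mol
n/ν → NaOH: 4.730, H2SO4: 3.715; H2SO4 is limiting.
n(Na2SO4) = (1/1) × 3.715 = 3.715 mol
mass = 3.715 × 142.04 = 527.7 g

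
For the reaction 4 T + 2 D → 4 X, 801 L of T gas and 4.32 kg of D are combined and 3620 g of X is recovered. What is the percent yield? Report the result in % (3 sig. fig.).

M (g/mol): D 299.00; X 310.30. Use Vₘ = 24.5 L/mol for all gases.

n(T) = 801.0 / 24.5 = 32.69 mol
n(D) = 4.320×1000 / 299.00 = 14.45 mol
n/ν for T = 32.69/4 = 8.173
n/ν for D = 14.45/2 = 7.225
Smallest n/ν is D → limiting reagent.
theoretical n(X) = (4/2) × 14.45 = 28.90 mol → 8968 g
% yield = 3620 / 8968 × 100 = 40.37 %

40.4 %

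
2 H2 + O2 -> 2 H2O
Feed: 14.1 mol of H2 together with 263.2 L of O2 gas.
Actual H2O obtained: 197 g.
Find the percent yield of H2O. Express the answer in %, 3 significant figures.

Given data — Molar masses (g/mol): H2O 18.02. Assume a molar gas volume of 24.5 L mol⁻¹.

n(H2) = 14.10 mol
n(O2) = 263.2 / 24.5 = 10.74 mol
n/ν → H2: 7.050, O2: 10.74; H2 is limiting.
theoretical n(H2O) = (2/2) × 14.10 = 14.10 mol → 254.1 g
% yield = 197 / 254.1 × 100 = 77.53 %

77.5 %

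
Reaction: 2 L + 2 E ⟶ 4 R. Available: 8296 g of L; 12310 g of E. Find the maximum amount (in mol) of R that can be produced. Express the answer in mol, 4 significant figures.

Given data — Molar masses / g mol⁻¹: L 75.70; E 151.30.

n(L) = 8296 / 75.70 = 109.6 mol
n(E) = 12310 / 151.30 = 81.36 mol
n/ν for L = 109.6/2 = 54.80
n/ν for E = 81.36/2 = 40.68
Smallest n/ν is E → limiting reagent.
n(R) = (4/2) × 81.36 = 162.7 mol

162.7 mol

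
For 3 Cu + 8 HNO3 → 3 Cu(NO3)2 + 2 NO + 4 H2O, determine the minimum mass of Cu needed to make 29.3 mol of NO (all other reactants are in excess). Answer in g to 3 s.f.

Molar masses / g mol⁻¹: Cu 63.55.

n(NO) = 29.30 mol
n(Cu) = (3/2) × 29.30 = 43.95 mol
mass = 43.95 × 63.55 = 2793 g

2790 g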